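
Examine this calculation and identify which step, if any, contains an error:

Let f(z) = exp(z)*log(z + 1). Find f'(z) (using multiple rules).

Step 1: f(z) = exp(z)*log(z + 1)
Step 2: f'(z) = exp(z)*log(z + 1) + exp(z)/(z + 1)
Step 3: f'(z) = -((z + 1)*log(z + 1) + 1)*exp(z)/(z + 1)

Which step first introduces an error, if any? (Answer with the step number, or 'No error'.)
Step 3

Step 3 is incorrect due to a sign flip.
The step shows: -((z + 1)*log(z + 1) + 1)*exp(z)/(z + 1)
The correct value should be: ((z + 1)*log(z + 1) + 1)*exp(z)/(z + 1)

Explanation: The sign of the whole expression was flipped: the term ((z + 1)*log(z + 1) + 1)*exp(z)/(z + 1) was incorrectly written as -((z + 1)*log(z + 1) + 1)*exp(z)/(z + 1)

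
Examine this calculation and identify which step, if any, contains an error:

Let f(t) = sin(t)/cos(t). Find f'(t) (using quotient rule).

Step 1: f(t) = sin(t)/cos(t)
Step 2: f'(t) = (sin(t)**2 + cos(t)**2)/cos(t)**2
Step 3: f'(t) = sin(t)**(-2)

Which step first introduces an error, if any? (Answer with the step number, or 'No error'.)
Step 3

Step 3 is incorrect due to a wrong trig function.
The step shows: sin(t)**(-2)
The correct value should be: cos(t)**(-2)

Explanation: cos(t) was incorrectly written as sin(t): the term cos(t)**(-2) was incorrectly written as sin(t)**(-2)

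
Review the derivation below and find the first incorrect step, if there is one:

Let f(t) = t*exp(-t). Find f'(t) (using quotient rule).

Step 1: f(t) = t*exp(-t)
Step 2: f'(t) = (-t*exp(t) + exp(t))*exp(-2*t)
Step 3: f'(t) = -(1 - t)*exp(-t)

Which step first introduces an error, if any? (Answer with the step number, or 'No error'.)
Step 3

Step 3 is incorrect due to a sign flip.
The step shows: -(1 - t)*exp(-t)
The correct value should be: (1 - t)*exp(-t)

Explanation: The sign of the whole expression was flipped: the term (1 - t)*exp(-t) was incorrectly written as -(1 - t)*exp(-t)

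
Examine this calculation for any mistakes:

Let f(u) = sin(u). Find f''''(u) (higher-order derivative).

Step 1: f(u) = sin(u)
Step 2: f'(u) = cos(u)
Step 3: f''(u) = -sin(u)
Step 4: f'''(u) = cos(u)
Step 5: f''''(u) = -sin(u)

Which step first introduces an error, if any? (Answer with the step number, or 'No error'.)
Step 4

Step 4 is incorrect due to a sign flip.
The step shows: cos(u)
The correct value should be: -cos(u)

Explanation: The sign of the whole expression was flipped: the term -cos(u) was incorrectly written as cos(u)
The later steps are derived from this incorrect expression, so the error originates in Step 4.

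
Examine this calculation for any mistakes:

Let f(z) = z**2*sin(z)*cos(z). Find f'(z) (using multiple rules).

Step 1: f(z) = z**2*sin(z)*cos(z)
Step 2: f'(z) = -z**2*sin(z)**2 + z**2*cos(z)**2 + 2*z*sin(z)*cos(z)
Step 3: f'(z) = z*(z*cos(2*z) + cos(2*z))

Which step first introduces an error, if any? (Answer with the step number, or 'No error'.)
Step 3

Step 3 is incorrect due to a wrong trig function.
The step shows: z*(z*cos(2*z) + cos(2*z))
The correct value should be: z*(z*cos(2*z) + sin(2*z))

Explanation: sin(2*z) was incorrectly written as cos(2*z): the term z*(z*cos(2*z) + sin(2*z)) was incorrectly written as z*(z*cos(2*z) + cos(2*z))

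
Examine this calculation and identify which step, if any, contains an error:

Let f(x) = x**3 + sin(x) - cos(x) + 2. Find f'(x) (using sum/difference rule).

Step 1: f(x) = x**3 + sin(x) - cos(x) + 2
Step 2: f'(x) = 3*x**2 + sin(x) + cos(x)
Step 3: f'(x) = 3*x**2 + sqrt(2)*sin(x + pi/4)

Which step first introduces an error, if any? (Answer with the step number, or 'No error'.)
No error

All steps in this derivation are correct.
The final answer f'(x) = 3*x**2 + sqrt(2)*sin(x + pi/4) is valid.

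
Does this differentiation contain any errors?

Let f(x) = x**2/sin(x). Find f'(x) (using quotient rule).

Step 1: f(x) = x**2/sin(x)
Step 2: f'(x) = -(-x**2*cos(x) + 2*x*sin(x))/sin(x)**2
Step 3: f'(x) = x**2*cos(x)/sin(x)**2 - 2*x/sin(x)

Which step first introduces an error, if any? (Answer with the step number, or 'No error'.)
Step 2

Step 2 is incorrect due to a sign flip.
The step shows: -(-x**2*cos(x) + 2*x*sin(x))/sin(x)**2
The correct value should be: (-x**2*cos(x) + 2*x*sin(x))/sin(x)**2

Explanation: The sign of the whole expression was flipped: the term (-x**2*cos(x) + 2*x*sin(x))/sin(x)**2 was incorrectly written as -(-x**2*cos(x) + 2*x*sin(x))/sin(x)**2
The later steps are derived from this incorrect expression, so the error originates in Step 2.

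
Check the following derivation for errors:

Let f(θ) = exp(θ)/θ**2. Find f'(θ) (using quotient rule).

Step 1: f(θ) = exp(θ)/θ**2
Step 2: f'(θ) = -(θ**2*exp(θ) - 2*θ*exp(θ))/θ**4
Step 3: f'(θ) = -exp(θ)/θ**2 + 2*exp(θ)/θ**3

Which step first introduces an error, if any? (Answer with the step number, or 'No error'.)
Step 2

Step 2 is incorrect due to a sign flip.
The step shows: -(θ**2*exp(θ) - 2*θ*exp(θ))/θ**4
The correct value should be: (θ**2*exp(θ) - 2*θ*exp(θ))/θ**4

Explanation: The sign of the whole expression was flipped: the term (θ**2*exp(θ) - 2*θ*exp(θ))/θ**4 was incorrectly written as -(θ**2*exp(θ) - 2*θ*exp(θ))/θ**4
The later steps are derived from this incorrect expression, so the error originates in Step 2.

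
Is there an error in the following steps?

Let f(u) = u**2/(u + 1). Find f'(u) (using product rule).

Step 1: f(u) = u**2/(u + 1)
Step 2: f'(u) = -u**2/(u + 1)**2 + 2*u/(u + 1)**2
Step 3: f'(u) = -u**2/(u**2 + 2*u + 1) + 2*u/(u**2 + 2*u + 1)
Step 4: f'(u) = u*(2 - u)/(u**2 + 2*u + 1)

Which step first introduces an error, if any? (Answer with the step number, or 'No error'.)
Step 2

Step 2 is incorrect due to a wrong exponent.
The step shows: -u**2/(u + 1)**2 + 2*u/(u + 1)**2
The correct value should be: -u**2/(u + 1)**2 + 2*u/(u + 1)

Explanation: The exponent -1 on u + 1 was incorrectly written as -2: the term 2*u/(u + 1) was incorrectly written as 2*u/(u + 1)**2
The later steps are derived from this incorrect expression, so the error originates in Step 2.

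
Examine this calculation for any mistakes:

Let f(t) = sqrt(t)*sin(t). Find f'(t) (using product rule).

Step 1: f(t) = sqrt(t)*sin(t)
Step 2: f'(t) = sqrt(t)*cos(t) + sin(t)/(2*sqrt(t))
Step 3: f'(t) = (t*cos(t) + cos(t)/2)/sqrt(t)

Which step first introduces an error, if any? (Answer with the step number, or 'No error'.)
Step 3

Step 3 is incorrect due to a wrong trig function.
The step shows: (t*cos(t) + cos(t)/2)/sqrt(t)
The correct value should be: (t*cos(t) + sin(t)/2)/sqrt(t)

Explanation: sin(t) was incorrectly written as cos(t): the term (t*cos(t) + sin(t)/2)/sqrt(t) was incorrectly written as (t*cos(t) + cos(t)/2)/sqrt(t)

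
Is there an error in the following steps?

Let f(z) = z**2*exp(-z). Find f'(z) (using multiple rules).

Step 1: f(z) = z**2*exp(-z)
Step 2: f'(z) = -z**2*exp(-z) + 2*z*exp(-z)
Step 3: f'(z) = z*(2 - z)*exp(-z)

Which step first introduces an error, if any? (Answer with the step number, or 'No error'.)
No error

All steps in this derivation are correct.
The final answer f'(z) = z*(2 - z)*exp(-z) is valid.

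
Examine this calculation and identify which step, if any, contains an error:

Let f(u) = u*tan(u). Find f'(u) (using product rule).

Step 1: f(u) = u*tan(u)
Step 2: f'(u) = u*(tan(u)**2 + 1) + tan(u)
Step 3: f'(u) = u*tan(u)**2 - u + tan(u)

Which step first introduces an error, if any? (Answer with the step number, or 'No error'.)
Step 3

Step 3 is incorrect due to a sign flip.
The step shows: u*tan(u)**2 - u + tan(u)
The correct value should be: u*tan(u)**2 + u + tan(u)

Explanation: The sign of one term was flipped: the term u was incorrectly written as -u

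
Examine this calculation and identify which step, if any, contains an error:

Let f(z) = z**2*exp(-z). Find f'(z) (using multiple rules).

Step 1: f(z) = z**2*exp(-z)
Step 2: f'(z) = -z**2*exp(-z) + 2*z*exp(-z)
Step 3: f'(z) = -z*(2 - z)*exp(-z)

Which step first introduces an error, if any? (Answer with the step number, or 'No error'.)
Step 3

Step 3 is incorrect due to a sign flip.
The step shows: -z*(2 - z)*exp(-z)
The correct value should be: z*(2 - z)*exp(-z)

Explanation: The sign of the whole expression was flipped: the term z*(2 - z)*exp(-z) was incorrectly written as -z*(2 - z)*exp(-z)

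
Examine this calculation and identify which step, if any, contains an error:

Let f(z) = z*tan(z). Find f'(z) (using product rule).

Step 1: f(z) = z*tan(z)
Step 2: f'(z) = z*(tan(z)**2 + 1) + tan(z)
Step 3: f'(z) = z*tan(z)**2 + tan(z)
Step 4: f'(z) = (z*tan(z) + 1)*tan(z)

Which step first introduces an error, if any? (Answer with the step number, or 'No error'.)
Step 3

Step 3 is incorrect due to a dropped term.
The step shows: z*tan(z)**2 + tan(z)
The correct value should be: z*tan(z)**2 + z + tan(z)

Explanation: A term was dropped: the term z was incorrectly omitted
The later steps are derived from this incorrect expression, so the error originates in Step 3.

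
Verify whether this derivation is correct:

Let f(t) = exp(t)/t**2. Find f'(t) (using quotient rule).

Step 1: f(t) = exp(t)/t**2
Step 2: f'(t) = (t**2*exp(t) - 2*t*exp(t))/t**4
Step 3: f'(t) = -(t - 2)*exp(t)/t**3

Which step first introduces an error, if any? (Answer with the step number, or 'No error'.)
Step 3

Step 3 is incorrect due to a sign flip.
The step shows: -(t - 2)*exp(t)/t**3
The correct value should be: (t - 2)*exp(t)/t**3

Explanation: The sign of the whole expression was flipped: the term (t - 2)*exp(t)/t**3 was incorrectly written as -(t - 2)*exp(t)/t**3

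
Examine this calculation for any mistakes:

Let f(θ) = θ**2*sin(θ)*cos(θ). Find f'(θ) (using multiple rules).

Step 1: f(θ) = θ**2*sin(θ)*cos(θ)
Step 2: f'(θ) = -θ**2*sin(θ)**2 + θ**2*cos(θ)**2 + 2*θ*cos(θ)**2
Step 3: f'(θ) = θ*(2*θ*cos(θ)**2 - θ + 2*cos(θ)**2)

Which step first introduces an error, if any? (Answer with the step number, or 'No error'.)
Step 2

Step 2 is incorrect due to a wrong trig function.
The step shows: -θ**2*sin(θ)**2 + θ**2*cos(θ)**2 + 2*θ*cos(θ)**2
The correct value should be: -θ**2*sin(θ)**2 + θ**2*cos(θ)**2 + 2*θ*sin(θ)*cos(θ)

Explanation: sin(θ) was incorrectly written as cos(θ): the term 2*θ*sin(θ)*cos(θ) was incorrectly written as 2*θ*cos(θ)**2
The later steps are derived from this incorrect expression, so the error originates in Step 2.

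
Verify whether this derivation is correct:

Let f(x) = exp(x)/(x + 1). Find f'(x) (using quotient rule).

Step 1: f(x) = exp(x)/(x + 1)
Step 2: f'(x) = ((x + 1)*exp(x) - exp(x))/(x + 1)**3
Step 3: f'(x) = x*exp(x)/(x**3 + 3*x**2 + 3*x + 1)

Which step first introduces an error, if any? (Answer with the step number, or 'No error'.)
Step 2

Step 2 is incorrect due to a wrong exponent.
The step shows: ((x + 1)*exp(x) - exp(x))/(x + 1)**3
The correct value should be: ((x + 1)*exp(x) - exp(x))/(x + 1)**2

Explanation: The exponent -2 on x + 1 was incorrectly written as -3: the term ((x + 1)*exp(x) - exp(x))/(x + 1)**2 was incorrectly written as ((x + 1)*exp(x) - exp(x))/(x + 1)**3
The later steps are derived from this incorrect expression, so the error originates in Step 2.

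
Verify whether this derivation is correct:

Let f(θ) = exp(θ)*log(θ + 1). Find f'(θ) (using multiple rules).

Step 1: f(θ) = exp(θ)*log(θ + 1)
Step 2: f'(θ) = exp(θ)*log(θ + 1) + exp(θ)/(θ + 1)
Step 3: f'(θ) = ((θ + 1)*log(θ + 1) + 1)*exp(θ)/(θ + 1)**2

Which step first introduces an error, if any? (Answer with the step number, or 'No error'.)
Step 3

Step 3 is incorrect due to a wrong exponent.
The step shows: ((θ + 1)*log(θ + 1) + 1)*exp(θ)/(θ + 1)**2
The correct value should be: ((θ + 1)*log(θ + 1) + 1)*exp(θ)/(θ + 1)

Explanation: The exponent -1 on θ + 1 was incorrectly written as -2: the term ((θ + 1)*log(θ + 1) + 1)*exp(θ)/(θ + 1) was incorrectly written as ((θ + 1)*log(θ + 1) + 1)*exp(θ)/(θ + 1)**2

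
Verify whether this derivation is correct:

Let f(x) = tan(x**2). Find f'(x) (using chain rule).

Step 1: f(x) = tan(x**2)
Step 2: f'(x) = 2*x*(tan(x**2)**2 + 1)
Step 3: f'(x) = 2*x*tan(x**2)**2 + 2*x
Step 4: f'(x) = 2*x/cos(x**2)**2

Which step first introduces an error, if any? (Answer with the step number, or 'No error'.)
No error

All steps in this derivation are correct.
The final answer f'(x) = 2*x/cos(x**2)**2 is valid.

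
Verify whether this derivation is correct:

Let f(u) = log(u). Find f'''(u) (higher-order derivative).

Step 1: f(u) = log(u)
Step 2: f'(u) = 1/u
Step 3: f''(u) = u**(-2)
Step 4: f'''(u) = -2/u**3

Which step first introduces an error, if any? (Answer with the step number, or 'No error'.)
Step 3

Step 3 is incorrect due to a sign flip.
The step shows: u**(-2)
The correct value should be: -1/u**2

Explanation: The sign of the whole expression was flipped: the term -1/u**2 was incorrectly written as u**(-2)
The later steps are derived from this incorrect expression, so the error originates in Step 3.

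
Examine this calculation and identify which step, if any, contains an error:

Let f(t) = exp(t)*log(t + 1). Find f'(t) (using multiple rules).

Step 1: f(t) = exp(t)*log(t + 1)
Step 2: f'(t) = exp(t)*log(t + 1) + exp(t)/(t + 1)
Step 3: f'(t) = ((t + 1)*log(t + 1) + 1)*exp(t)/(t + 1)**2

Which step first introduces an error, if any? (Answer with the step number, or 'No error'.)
Step 3

Step 3 is incorrect due to a wrong exponent.
The step shows: ((t + 1)*log(t + 1) + 1)*exp(t)/(t + 1)**2
The correct value should be: ((t + 1)*log(t + 1) + 1)*exp(t)/(t + 1)

Explanation: The exponent -1 on t + 1 was incorrectly written as -2: the term ((t + 1)*log(t + 1) + 1)*exp(t)/(t + 1) was incorrectly written as ((t + 1)*log(t + 1) + 1)*exp(t)/(t + 1)**2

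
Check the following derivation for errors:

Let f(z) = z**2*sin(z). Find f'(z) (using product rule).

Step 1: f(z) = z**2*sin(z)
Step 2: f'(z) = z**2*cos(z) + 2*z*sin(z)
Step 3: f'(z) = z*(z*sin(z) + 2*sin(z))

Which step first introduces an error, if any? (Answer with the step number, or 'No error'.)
Step 3

Step 3 is incorrect due to a wrong trig function.
The step shows: z*(z*sin(z) + 2*sin(z))
The correct value should be: z*(z*cos(z) + 2*sin(z))

Explanation: cos(z) was incorrectly written as sin(z): the term z*(z*cos(z) + 2*sin(z)) was incorrectly written as z*(z*sin(z) + 2*sin(z))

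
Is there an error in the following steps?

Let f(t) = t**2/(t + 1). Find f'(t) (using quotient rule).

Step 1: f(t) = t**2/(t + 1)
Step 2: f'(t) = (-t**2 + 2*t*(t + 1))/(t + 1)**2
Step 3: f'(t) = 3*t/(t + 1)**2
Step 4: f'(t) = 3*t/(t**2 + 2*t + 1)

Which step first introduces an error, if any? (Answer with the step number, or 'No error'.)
Step 3

Step 3 is incorrect due to a wrong exponent.
The step shows: 3*t/(t + 1)**2
The correct value should be: (t**2 + 2*t)/(t + 1)**2

Explanation: The exponent 2 on t was incorrectly written as 1: the term (t**2 + 2*t)/(t + 1)**2 was incorrectly written as 3*t/(t + 1)**2
The later steps are derived from this incorrect expression, so the error originates in Step 3.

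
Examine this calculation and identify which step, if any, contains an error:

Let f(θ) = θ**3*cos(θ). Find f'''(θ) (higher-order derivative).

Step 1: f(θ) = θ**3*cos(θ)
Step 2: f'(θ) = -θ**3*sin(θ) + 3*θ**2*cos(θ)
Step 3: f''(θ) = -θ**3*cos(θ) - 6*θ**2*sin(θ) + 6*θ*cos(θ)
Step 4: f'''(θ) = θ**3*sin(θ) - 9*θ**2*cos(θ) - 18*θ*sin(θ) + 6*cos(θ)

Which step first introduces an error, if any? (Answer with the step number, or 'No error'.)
No error

All steps in this derivation are correct.
The final answer f'''(θ) = θ**3*sin(θ) - 9*θ**2*cos(θ) - 18*θ*sin(θ) + 6*cos(θ) is valid.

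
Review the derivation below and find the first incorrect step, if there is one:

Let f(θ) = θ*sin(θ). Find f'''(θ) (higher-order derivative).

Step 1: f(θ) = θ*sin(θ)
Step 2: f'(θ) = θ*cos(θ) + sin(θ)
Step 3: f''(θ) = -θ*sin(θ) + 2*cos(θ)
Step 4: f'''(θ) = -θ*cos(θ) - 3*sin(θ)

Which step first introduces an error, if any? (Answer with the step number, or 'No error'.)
No error

All steps in this derivation are correct.
The final answer f'''(θ) = -θ*cos(θ) - 3*sin(θ) is valid.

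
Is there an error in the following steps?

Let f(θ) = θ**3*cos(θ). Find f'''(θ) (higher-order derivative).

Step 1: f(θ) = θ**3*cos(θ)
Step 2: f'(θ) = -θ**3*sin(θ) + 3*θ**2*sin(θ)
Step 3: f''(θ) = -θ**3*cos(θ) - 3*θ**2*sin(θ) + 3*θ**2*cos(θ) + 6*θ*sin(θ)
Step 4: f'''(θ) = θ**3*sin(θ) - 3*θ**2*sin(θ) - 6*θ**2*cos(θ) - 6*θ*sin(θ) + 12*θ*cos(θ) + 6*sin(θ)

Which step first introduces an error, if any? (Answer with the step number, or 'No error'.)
Step 2

Step 2 is incorrect due to a wrong trig function.
The step shows: -θ**3*sin(θ) + 3*θ**2*sin(θ)
The correct value should be: -θ**3*sin(θ) + 3*θ**2*cos(θ)

Explanation: cos(θ) was incorrectly written as sin(θ): the term 3*θ**2*cos(θ) was incorrectly written as 3*θ**2*sin(θ)
The later steps are derived from this incorrect expression, so the error originates in Step 2.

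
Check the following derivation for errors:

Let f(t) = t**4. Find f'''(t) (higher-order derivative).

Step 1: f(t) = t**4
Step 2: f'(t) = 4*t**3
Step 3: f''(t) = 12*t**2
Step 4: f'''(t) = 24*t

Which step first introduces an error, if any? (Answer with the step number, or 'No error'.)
No error

All steps in this derivation are correct.
The final answer f'''(t) = 24*t is valid.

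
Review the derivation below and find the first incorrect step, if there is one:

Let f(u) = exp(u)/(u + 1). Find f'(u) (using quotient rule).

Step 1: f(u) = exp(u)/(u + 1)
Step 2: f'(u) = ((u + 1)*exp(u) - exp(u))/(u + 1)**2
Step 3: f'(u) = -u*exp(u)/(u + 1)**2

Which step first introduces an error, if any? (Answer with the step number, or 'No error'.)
Step 3

Step 3 is incorrect due to a sign flip.
The step shows: -u*exp(u)/(u + 1)**2
The correct value should be: u*exp(u)/(u + 1)**2

Explanation: The sign of the whole expression was flipped: the term u*exp(u)/(u + 1)**2 was incorrectly written as -u*exp(u)/(u + 1)**2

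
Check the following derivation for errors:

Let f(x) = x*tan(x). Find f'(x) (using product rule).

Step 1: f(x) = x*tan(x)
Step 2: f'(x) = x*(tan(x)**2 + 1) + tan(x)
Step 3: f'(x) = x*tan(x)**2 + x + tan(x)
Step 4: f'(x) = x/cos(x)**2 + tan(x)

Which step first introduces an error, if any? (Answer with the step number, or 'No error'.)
No error

All steps in this derivation are correct.
The final answer f'(x) = x/cos(x)**2 + tan(x) is valid.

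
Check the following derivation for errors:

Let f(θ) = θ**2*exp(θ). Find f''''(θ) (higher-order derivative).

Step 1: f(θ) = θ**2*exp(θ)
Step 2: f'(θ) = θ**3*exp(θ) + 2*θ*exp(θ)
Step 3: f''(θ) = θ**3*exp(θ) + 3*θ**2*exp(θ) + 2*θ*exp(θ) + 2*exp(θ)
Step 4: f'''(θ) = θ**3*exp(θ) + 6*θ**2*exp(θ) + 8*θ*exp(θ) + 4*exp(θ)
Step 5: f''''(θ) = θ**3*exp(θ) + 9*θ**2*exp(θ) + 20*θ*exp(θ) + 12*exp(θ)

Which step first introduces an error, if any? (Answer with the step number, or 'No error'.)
Step 2

Step 2 is incorrect due to a wrong exponent.
The step shows: θ**3*exp(θ) + 2*θ*exp(θ)
The correct value should be: θ**2*exp(θ) + 2*θ*exp(θ)

Explanation: The exponent 2 on θ was incorrectly written as 3: the term θ**2*exp(θ) was incorrectly written as θ**3*exp(θ)
The later steps are derived from this incorrect expression, so the error originates in Step 2.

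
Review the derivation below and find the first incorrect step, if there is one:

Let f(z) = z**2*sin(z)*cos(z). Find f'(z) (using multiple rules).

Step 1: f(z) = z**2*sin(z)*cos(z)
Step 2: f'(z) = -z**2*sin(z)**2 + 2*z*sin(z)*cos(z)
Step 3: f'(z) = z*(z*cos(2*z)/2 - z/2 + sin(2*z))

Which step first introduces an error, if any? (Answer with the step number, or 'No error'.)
Step 2

Step 2 is incorrect due to a dropped term.
The step shows: -z**2*sin(z)**2 + 2*z*sin(z)*cos(z)
The correct value should be: -z**2*sin(z)**2 + z**2*cos(z)**2 + 2*z*sin(z)*cos(z)

Explanation: A term was dropped: the term z**2*cos(z)**2 was incorrectly omitted
The later steps are derived from this incorrect expression, so the error originates in Step 2.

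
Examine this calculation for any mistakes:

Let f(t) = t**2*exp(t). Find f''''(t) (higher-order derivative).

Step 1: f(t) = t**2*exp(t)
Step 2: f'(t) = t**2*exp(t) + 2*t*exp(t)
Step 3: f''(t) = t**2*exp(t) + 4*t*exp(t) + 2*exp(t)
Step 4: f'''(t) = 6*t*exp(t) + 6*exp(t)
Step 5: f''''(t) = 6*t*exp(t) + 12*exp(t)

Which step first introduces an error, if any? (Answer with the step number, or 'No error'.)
Step 4

Step 4 is incorrect due to a dropped term.
The step shows: 6*t*exp(t) + 6*exp(t)
The correct value should be: t**2*exp(t) + 6*t*exp(t) + 6*exp(t)

Explanation: A term was dropped: the term t**2*exp(t) was incorrectly omitted
The later steps are derived from this incorrect expression, so the error originates in Step 4.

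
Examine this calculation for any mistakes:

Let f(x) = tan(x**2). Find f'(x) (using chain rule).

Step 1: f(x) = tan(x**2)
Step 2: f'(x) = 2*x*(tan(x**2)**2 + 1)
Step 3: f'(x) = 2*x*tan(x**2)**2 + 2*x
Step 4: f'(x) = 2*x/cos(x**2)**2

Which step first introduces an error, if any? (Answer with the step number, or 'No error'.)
No error

All steps in this derivation are correct.
The final answer f'(x) = 2*x/cos(x**2)**2 is valid.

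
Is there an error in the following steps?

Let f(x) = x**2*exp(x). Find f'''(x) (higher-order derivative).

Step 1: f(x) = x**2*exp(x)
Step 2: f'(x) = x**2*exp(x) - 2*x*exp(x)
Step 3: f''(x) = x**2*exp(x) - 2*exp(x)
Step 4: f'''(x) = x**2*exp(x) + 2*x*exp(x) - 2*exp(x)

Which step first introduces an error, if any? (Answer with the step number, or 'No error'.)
Step 2

Step 2 is incorrect due to a sign flip.
The step shows: x**2*exp(x) - 2*x*exp(x)
The correct value should be: x**2*exp(x) + 2*x*exp(x)

Explanation: The sign of one term was flipped: the term 2*x*exp(x) was incorrectly written as -2*x*exp(x)
The later steps are derived from this incorrect expression, so the error originates in Step 2.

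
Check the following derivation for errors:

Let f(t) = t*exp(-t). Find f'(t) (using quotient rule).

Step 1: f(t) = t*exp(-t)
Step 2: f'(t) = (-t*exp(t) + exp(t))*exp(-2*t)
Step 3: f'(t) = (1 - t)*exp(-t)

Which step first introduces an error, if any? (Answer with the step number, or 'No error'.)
No error

All steps in this derivation are correct.
The final answer f'(t) = (1 - t)*exp(-t) is valid.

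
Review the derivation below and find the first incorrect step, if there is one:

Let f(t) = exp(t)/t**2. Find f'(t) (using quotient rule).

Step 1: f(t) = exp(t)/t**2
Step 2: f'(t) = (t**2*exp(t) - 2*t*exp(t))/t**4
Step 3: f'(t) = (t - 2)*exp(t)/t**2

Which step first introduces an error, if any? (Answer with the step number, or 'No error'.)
Step 3

Step 3 is incorrect due to a wrong exponent.
The step shows: (t - 2)*exp(t)/t**2
The correct value should be: (t - 2)*exp(t)/t**3

Explanation: The exponent -3 on t was incorrectly written as -2: the term (t - 2)*exp(t)/t**3 was incorrectly written as (t - 2)*exp(t)/t**2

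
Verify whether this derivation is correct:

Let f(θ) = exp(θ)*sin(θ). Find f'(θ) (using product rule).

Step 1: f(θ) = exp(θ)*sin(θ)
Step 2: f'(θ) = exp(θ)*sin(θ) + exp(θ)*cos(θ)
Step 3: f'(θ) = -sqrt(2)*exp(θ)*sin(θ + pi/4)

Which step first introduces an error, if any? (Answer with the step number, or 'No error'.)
Step 3

Step 3 is incorrect due to a sign flip.
The step shows: -sqrt(2)*exp(θ)*sin(θ + pi/4)
The correct value should be: sqrt(2)*exp(θ)*sin(θ + pi/4)

Explanation: The sign of the whole expression was flipped: the term sqrt(2)*exp(θ)*sin(θ + pi/4) was incorrectly written as -sqrt(2)*exp(θ)*sin(θ + pi/4)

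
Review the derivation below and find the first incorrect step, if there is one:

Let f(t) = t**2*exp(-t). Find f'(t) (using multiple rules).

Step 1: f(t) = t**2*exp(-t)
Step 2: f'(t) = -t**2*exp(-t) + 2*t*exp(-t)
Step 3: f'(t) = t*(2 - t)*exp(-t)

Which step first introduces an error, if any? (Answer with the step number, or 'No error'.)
No error

All steps in this derivation are correct.
The final answer f'(t) = t*(2 - t)*exp(-t) is valid.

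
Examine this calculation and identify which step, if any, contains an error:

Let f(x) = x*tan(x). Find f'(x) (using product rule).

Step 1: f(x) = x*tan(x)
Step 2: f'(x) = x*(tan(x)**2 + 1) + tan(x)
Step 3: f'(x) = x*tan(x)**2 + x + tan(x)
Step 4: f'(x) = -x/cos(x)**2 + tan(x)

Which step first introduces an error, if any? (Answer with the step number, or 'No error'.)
Step 4

Step 4 is incorrect due to a sign flip.
The step shows: -x/cos(x)**2 + tan(x)
The correct value should be: x/cos(x)**2 + tan(x)

Explanation: The sign of one term was flipped: the term x/cos(x)**2 was incorrectly written as -x/cos(x)**2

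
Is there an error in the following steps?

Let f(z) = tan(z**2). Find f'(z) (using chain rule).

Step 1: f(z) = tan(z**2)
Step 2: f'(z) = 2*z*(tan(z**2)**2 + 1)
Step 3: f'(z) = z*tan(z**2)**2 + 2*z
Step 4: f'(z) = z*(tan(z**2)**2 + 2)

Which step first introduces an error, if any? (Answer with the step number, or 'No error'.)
Step 3

Step 3 is incorrect due to a wrong coefficient.
The step shows: z*tan(z**2)**2 + 2*z
The correct value should be: 2*z*tan(z**2)**2 + 2*z

Explanation: The coefficient 2 was incorrectly written as 1: the term 2*z*tan(z**2)**2 was incorrectly written as z*tan(z**2)**2
The later steps are derived from this incorrect expression, so the error originates in Step 3.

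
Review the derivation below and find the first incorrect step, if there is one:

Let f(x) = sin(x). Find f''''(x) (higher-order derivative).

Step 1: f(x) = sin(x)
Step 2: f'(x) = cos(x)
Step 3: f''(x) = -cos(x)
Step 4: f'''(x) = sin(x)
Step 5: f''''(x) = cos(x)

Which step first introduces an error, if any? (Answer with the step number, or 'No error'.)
Step 3

Step 3 is incorrect due to a wrong trig function.
The step shows: -cos(x)
The correct value should be: -sin(x)

Explanation: sin(x) was incorrectly written as cos(x): the term -sin(x) was incorrectly written as -cos(x)
The later steps are derived from this incorrect expression, so the error originates in Step 3.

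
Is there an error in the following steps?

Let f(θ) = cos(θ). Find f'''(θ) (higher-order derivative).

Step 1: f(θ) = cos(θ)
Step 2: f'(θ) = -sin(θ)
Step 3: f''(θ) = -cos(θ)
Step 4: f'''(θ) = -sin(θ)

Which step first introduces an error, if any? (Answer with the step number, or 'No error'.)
Step 4

Step 4 is incorrect due to a sign flip.
The step shows: -sin(θ)
The correct value should be: sin(θ)

Explanation: The sign of the whole expression was flipped: the term sin(θ) was incorrectly written as -sin(θ)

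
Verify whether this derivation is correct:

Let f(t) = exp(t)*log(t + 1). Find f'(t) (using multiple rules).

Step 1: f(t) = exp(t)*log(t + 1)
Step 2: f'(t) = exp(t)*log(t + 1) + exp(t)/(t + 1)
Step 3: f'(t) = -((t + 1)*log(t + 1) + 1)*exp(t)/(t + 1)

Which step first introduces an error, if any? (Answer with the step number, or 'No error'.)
Step 3

Step 3 is incorrect due to a sign flip.
The step shows: -((t + 1)*log(t + 1) + 1)*exp(t)/(t + 1)
The correct value should be: ((t + 1)*log(t + 1) + 1)*exp(t)/(t + 1)

Explanation: The sign of the whole expression was flipped: the term ((t + 1)*log(t + 1) + 1)*exp(t)/(t + 1) was incorrectly written as -((t + 1)*log(t + 1) + 1)*exp(t)/(t + 1)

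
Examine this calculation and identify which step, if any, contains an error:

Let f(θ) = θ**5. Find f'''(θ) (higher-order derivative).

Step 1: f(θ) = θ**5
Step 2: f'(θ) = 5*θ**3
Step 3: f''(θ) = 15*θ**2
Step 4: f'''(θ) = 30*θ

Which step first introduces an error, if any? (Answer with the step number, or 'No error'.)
Step 2

Step 2 is incorrect due to a wrong exponent.
The step shows: 5*θ**3
The correct value should be: 5*θ**4

Explanation: The exponent 4 on θ was incorrectly written as 3: the term 5*θ**4 was incorrectly written as 5*θ**3
The later steps are derived from this incorrect expression, so the error originates in Step 2.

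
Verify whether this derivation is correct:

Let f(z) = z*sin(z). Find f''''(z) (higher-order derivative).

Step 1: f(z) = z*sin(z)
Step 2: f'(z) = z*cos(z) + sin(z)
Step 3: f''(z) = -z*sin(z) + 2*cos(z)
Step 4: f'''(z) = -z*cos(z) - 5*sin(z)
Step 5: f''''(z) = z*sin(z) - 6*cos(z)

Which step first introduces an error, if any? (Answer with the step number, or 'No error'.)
Step 4

Step 4 is incorrect due to a wrong coefficient.
The step shows: -z*cos(z) - 5*sin(z)
The correct value should be: -z*cos(z) - 3*sin(z)

Explanation: The coefficient -3 was incorrectly written as -5: the term -3*sin(z) was incorrectly written as -5*sin(z)
The later steps are derived from this incorrect expression, so the error originates in Step 4.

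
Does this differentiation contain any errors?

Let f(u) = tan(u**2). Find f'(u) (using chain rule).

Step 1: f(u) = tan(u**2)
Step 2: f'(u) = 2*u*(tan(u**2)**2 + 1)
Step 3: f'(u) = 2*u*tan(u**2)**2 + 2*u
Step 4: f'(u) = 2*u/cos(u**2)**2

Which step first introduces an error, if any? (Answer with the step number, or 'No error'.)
No error

All steps in this derivation are correct.
The final answer f'(u) = 2*u/cos(u**2)**2 is valid.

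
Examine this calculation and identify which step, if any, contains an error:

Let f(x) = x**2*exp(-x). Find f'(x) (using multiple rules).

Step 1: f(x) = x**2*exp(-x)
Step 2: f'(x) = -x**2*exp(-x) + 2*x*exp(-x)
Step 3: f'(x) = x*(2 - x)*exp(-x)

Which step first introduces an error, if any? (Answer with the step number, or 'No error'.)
No error

All steps in this derivation are correct.
The final answer f'(x) = x*(2 - x)*exp(-x) is valid.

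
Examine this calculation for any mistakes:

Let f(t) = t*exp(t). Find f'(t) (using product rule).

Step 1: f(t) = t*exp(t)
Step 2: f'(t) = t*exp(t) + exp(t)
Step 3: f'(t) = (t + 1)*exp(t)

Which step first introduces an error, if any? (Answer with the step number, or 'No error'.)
No error

All steps in this derivation are correct.
The final answer f'(t) = (t + 1)*exp(t) is valid.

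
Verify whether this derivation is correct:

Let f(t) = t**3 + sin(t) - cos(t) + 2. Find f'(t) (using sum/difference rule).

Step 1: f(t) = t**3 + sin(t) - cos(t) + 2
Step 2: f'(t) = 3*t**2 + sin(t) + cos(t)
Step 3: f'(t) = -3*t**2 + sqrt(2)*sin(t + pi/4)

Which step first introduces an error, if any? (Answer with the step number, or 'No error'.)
Step 3

Step 3 is incorrect due to a sign flip.
The step shows: -3*t**2 + sqrt(2)*sin(t + pi/4)
The correct value should be: 3*t**2 + sqrt(2)*sin(t + pi/4)

Explanation: The sign of one term was flipped: the term 3*t**2 was incorrectly written as -3*t**2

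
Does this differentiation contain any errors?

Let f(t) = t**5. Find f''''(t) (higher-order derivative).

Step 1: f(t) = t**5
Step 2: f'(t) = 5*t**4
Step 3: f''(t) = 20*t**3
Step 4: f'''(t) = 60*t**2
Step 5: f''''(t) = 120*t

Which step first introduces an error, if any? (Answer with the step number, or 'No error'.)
No error

All steps in this derivation are correct.
The final answer f''''(t) = 120*t is valid.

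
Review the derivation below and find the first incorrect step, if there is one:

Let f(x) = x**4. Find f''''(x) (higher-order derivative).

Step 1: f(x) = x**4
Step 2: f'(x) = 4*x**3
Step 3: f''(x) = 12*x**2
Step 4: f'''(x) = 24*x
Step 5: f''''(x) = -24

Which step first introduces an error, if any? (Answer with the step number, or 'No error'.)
Step 5

Step 5 is incorrect due to a sign flip.
The step shows: -24
The correct value should be: 24

Explanation: The sign of the whole expression was flipped: the term 24 was incorrectly written as -24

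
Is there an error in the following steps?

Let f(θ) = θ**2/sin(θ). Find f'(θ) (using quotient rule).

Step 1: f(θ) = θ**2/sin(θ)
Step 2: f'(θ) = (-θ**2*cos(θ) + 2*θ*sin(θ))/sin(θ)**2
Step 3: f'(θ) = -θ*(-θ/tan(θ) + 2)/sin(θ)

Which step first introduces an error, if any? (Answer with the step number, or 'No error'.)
Step 3

Step 3 is incorrect due to a sign flip.
The step shows: -θ*(-θ/tan(θ) + 2)/sin(θ)
The correct value should be: θ*(-θ/tan(θ) + 2)/sin(θ)

Explanation: The sign of the whole expression was flipped: the term θ*(-θ/tan(θ) + 2)/sin(θ) was incorrectly written as -θ*(-θ/tan(θ) + 2)/sin(θ)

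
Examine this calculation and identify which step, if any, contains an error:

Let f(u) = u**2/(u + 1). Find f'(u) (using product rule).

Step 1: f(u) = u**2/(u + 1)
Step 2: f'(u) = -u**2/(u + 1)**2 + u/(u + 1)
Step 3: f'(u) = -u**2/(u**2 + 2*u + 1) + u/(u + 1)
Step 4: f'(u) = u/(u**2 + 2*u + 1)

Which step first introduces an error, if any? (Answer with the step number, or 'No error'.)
Step 2

Step 2 is incorrect due to a wrong coefficient.
The step shows: -u**2/(u + 1)**2 + u/(u + 1)
The correct value should be: -u**2/(u + 1)**2 + 2*u/(u + 1)

Explanation: The coefficient 2 was incorrectly written as 1: the term 2*u/(u + 1) was incorrectly written as u/(u + 1)
The later steps are derived from this incorrect expression, so the error originates in Step 2.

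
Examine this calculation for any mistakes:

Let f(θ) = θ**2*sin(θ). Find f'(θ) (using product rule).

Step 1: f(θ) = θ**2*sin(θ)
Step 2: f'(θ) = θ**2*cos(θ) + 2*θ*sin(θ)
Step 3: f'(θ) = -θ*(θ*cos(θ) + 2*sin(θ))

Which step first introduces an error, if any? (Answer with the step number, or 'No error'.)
Step 3

Step 3 is incorrect due to a sign flip.
The step shows: -θ*(θ*cos(θ) + 2*sin(θ))
The correct value should be: θ*(θ*cos(θ) + 2*sin(θ))

Explanation: The sign of the whole expression was flipped: the term θ*(θ*cos(θ) + 2*sin(θ)) was incorrectly written as -θ*(θ*cos(θ) + 2*sin(θ))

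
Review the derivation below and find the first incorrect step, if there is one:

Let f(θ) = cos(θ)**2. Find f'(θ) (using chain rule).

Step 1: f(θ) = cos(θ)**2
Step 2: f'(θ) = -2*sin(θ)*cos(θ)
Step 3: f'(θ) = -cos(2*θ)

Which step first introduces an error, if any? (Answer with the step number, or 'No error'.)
Step 3

Step 3 is incorrect due to a wrong trig function.
The step shows: -cos(2*θ)
The correct value should be: -sin(2*θ)

Explanation: sin(2*θ) was incorrectly written as cos(2*θ): the term -sin(2*θ) was incorrectly written as -cos(2*θ)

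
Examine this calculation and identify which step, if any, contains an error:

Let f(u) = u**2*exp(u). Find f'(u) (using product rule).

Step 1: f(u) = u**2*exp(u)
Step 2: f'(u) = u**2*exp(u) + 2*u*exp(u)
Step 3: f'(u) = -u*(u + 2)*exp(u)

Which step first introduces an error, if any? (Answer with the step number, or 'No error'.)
Step 3

Step 3 is incorrect due to a sign flip.
The step shows: -u*(u + 2)*exp(u)
The correct value should be: u*(u + 2)*exp(u)

Explanation: The sign of the whole expression was flipped: the term u*(u + 2)*exp(u) was incorrectly written as -u*(u + 2)*exp(u)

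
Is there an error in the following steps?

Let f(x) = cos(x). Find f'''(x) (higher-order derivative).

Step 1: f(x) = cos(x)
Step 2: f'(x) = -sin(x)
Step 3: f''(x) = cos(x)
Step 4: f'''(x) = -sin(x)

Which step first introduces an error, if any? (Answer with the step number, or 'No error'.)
Step 3

Step 3 is incorrect due to a sign flip.
The step shows: cos(x)
The correct value should be: -cos(x)

Explanation: The sign of the whole expression was flipped: the term -cos(x) was incorrectly written as cos(x)
The later steps are derived from this incorrect expression, so the error originates in Step 3.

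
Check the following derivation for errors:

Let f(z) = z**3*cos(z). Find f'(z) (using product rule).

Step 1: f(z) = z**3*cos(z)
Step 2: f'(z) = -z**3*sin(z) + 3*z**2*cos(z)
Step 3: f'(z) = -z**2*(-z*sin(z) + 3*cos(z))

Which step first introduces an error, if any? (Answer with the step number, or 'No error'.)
Step 3

Step 3 is incorrect due to a sign flip.
The step shows: -z**2*(-z*sin(z) + 3*cos(z))
The correct value should be: z**2*(-z*sin(z) + 3*cos(z))

Explanation: The sign of the whole expression was flipped: the term z**2*(-z*sin(z) + 3*cos(z)) was incorrectly written as -z**2*(-z*sin(z) + 3*cos(z))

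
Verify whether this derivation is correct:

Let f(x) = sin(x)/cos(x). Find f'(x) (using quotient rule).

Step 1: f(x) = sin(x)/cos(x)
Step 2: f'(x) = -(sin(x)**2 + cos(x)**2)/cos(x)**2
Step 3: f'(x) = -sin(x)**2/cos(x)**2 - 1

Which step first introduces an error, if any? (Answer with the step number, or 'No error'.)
Step 2

Step 2 is incorrect due to a sign flip.
The step shows: -(sin(x)**2 + cos(x)**2)/cos(x)**2
The correct value should be: (sin(x)**2 + cos(x)**2)/cos(x)**2

Explanation: The sign of the whole expression was flipped: the term (sin(x)**2 + cos(x)**2)/cos(x)**2 was incorrectly written as -(sin(x)**2 + cos(x)**2)/cos(x)**2
The later steps are derived from this incorrect expression, so the error originates in Step 2.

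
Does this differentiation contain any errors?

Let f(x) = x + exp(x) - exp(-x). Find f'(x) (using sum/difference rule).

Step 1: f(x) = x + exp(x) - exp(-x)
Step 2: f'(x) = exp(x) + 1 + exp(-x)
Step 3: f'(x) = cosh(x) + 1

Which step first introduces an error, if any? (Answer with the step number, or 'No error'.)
Step 3

Step 3 is incorrect due to a wrong coefficient.
The step shows: cosh(x) + 1
The correct value should be: 2*cosh(x) + 1

Explanation: The coefficient 2 was incorrectly written as 1: the term 2*cosh(x) was incorrectly written as cosh(x)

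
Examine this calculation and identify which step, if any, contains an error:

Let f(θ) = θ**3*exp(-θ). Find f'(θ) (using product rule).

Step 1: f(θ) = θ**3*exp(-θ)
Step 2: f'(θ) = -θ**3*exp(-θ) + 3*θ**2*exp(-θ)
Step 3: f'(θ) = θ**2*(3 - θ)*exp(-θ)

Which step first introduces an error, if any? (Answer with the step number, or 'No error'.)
No error

All steps in this derivation are correct.
The final answer f'(θ) = θ**2*(3 - θ)*exp(-θ) is valid.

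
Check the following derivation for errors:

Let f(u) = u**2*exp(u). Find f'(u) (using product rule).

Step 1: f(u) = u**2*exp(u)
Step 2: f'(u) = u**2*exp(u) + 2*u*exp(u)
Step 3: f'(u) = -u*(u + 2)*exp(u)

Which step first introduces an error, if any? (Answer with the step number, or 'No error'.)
Step 3

Step 3 is incorrect due to a sign flip.
The step shows: -u*(u + 2)*exp(u)
The correct value should be: u*(u + 2)*exp(u)

Explanation: The sign of the whole expression was flipped: the term u*(u + 2)*exp(u) was incorrectly written as -u*(u + 2)*exp(u)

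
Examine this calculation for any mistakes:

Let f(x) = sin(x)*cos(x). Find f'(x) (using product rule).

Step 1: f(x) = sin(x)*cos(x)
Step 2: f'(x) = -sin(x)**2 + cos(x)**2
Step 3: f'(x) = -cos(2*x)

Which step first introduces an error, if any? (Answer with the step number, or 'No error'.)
Step 3

Step 3 is incorrect due to a sign flip.
The step shows: -cos(2*x)
The correct value should be: cos(2*x)

Explanation: The sign of the whole expression was flipped: the term cos(2*x) was incorrectly written as -cos(2*x)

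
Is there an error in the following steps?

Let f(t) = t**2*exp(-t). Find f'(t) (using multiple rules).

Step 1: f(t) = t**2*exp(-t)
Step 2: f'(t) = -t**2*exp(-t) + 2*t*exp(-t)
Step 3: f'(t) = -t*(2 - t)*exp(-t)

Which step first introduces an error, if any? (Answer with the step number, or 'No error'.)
Step 3

Step 3 is incorrect due to a sign flip.
The step shows: -t*(2 - t)*exp(-t)
The correct value should be: t*(2 - t)*exp(-t)

Explanation: The sign of the whole expression was flipped: the term t*(2 - t)*exp(-t) was incorrectly written as -t*(2 - t)*exp(-t)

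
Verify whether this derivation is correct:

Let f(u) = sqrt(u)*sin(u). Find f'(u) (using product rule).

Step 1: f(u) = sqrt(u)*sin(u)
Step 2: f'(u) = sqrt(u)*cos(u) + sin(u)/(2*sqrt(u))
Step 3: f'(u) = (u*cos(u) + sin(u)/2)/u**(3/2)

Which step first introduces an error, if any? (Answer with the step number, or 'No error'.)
Step 3

Step 3 is incorrect due to a wrong exponent.
The step shows: (u*cos(u) + sin(u)/2)/u**(3/2)
The correct value should be: (u*cos(u) + sin(u)/2)/sqrt(u)

Explanation: The exponent -1/2 on u was incorrectly written as -3/2: the term (u*cos(u) + sin(u)/2)/sqrt(u) was incorrectly written as (u*cos(u) + sin(u)/2)/u**(3/2)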